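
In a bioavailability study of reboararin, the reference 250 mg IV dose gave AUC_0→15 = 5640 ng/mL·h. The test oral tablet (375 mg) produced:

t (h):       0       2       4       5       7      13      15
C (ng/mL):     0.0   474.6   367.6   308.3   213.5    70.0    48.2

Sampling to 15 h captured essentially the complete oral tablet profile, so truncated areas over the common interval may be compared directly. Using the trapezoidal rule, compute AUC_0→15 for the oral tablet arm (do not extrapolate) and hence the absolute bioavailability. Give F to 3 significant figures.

F = 0.372

Trapezoidal AUC_0→15 (oral tablet):
  [0→2]: (0.0+474.6)/2 × 2 = 474.6
  [2→4]: (474.6+367.6)/2 × 2 = 842.2
  [4→5]: (367.6+308.3)/2 × 1 = 337.95
  [5→7]: (308.3+213.5)/2 × 2 = 521.8
  [7→13]: (213.5+70.0)/2 × 6 = 850.5
  [13→15]: (70.0+48.2)/2 × 2 = 118.2
  Sum = 3145.25 ng/mL·h
F = (AUC_ev/D_ev)/(AUC_iv/D_iv) = (3145.25/375)/(5640/250) = 8.38733/22.56 = 0.3718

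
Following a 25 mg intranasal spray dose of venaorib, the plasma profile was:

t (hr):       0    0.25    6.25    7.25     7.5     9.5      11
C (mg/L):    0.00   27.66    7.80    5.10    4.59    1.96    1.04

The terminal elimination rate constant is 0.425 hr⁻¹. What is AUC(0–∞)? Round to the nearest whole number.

Trapezoidal AUC_0→11:
  [0→0.25]: (0.00+27.66)/2 × 0.25 = 3.4575
  [0.25→6.25]: (27.66+7.80)/2 × 6 = 106.38
  [6.25→7.25]: (7.80+5.10)/2 × 1 = 6.45
  [7.25→7.5]: (5.10+4.59)/2 × 0.25 = 1.21125
  [7.5→9.5]: (4.59+1.96)/2 × 2 = 6.55
  [9.5→11]: (1.96+1.04)/2 × 1.5 = 2.25
  Sum = 126.29875 mg/L·hr
Extrapolated tail: C_last / k_e = 1.04 / 0.425 = 2.447
AUC_0→∞ = 126.29875 + 2.447 = 128.74575 mg/L·hr

AUC = 129 mg/L·hr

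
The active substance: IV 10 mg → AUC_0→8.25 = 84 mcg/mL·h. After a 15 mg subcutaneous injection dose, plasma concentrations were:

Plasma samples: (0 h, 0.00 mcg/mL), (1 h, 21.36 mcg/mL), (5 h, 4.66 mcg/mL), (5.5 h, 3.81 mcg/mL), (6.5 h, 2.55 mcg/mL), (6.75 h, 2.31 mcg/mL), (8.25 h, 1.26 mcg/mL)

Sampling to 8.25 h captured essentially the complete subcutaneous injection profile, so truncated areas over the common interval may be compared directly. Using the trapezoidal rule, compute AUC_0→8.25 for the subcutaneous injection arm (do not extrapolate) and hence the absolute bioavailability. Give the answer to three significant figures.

F = 0.566

Trapezoidal AUC_0→8.25 (subcutaneous injection):
  [0→1]: (0.00+21.36)/2 × 1 = 10.68
  [1→5]: (21.36+4.66)/2 × 4 = 52.04
  [5→5.5]: (4.66+3.81)/2 × 0.5 = 2.1175
  [5.5→6.5]: (3.81+2.55)/2 × 1 = 3.18
  [6.5→6.75]: (2.55+2.31)/2 × 0.25 = 0.6075
  [6.75→8.25]: (2.31+1.26)/2 × 1.5 = 2.6775
  Sum = 71.3025 mcg/mL·h
F = (AUC_ev/D_ev)/(AUC_iv/D_iv) = (71.3025/15)/(84/10) = 4.7535/8.4 = 0.5659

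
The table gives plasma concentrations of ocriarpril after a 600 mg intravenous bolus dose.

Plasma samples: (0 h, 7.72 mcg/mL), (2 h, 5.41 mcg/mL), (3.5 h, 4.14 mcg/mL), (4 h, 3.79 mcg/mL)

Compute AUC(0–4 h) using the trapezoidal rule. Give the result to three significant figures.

Trapezoidal AUC_0→4:
  [0→2]: (7.72+5.41)/2 × 2 = 13.13
  [2→3.5]: (5.41+4.14)/2 × 1.5 = 7.1625
  [3.5→4]: (4.14+3.79)/2 × 0.5 = 1.9825
  Sum = 22.275 mcg/mL·h

AUC = 22.3 mcg/mL·h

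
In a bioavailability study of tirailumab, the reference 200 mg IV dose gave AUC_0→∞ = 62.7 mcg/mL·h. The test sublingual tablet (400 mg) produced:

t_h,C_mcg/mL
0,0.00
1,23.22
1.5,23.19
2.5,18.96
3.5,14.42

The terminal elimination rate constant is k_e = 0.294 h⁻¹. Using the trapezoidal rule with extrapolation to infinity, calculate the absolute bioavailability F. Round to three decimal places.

F = 0.877

Trapezoidal AUC_0→3.5 (sublingual tablet):
  [0→1]: (0.00+23.22)/2 × 1 = 11.61
  [1→1.5]: (23.22+23.19)/2 × 0.5 = 11.6025
  [1.5→2.5]: (23.19+18.96)/2 × 1 = 21.075
  [2.5→3.5]: (18.96+14.42)/2 × 1 = 16.69
  Sum = 60.9775 mcg/mL·h
Tail: C_last/k_e = 14.42/0.294 = 49.048
AUC_0→∞ (sublingual tablet) = 60.9775 + 49.048 = 110.0255 mcg/mL·h
F = (AUC_ev/D_ev)/(AUC_iv/D_iv) = (110.0255/400)/(62.7/200) = 0.27506375/0.3135 = 0.8774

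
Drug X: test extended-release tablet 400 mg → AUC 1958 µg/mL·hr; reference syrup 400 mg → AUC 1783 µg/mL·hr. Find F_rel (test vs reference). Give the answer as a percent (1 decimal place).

F_rel = (AUC_test/D_test) / (AUC_ref/D_ref)
      = (1958/400) / (1783/400)
      = 4.895 / 4.4575 = 1.0981 = 109.81%

F_rel = 109.8%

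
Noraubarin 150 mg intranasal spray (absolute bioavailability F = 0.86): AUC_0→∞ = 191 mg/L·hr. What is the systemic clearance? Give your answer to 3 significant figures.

CL = 0.675 L/hr

CL = F × Dose / AUC_0→∞
   = 0.86 × 150 / 191 = 0.675393 L/hr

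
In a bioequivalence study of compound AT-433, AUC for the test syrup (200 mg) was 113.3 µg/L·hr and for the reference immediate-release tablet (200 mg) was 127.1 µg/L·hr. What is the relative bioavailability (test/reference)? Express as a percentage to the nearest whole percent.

F_rel = (AUC_test/D_test) / (AUC_ref/D_ref)
      = (113.3/200) / (127.1/200)
      = 0.5665 / 0.6355 = 0.8914 = 89.14%

F_rel = 89%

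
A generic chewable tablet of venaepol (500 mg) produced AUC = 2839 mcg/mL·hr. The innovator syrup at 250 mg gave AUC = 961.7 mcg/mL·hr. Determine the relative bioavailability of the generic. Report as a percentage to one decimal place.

F_rel = 147.6%

F_rel = (AUC_test/D_test) / (AUC_ref/D_ref)
      = (2839/500) / (961.7/250)
      = 5.678 / 3.8468 = 1.4760 = 147.60%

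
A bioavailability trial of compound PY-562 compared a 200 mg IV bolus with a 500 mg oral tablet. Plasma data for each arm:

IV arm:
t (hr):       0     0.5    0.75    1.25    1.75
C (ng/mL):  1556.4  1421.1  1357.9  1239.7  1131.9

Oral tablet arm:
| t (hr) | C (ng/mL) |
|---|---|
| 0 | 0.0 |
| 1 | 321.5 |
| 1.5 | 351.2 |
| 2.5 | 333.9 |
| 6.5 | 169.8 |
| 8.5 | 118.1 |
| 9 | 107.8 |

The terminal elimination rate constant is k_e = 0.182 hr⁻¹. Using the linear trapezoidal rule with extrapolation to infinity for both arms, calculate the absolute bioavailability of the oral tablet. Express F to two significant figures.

F = 0.12

Trapezoidal AUC_0→1.75 (IV):
  [0→0.5]: (1556.4+1421.1)/2 × 0.5 = 744.375
  [0.5→0.75]: (1421.1+1357.9)/2 × 0.25 = 347.375
  [0.75→1.25]: (1357.9+1239.7)/2 × 0.5 = 649.4
  [1.25→1.75]: (1239.7+1131.9)/2 × 0.5 = 592.9
  Sum = 2334.05 ng/mL·hr
IV tail: 1131.9/0.182 = 6219.231; AUC_iv,0→∞ = 2334.05 + 6219.231 = 8553.281 ng/mL·hr
Trapezoidal AUC_0→9 (oral tablet):
  [0→1]: (0.0+321.5)/2 × 1 = 160.75
  [1→1.5]: (321.5+351.2)/2 × 0.5 = 168.175
  [1.5→2.5]: (351.2+333.9)/2 × 1 = 342.55
  [2.5→6.5]: (333.9+169.8)/2 × 4 = 1007.4
  [6.5→8.5]: (169.8+118.1)/2 × 2 = 287.9
  [8.5→9]: (118.1+107.8)/2 × 0.5 = 56.475
  Sum = 2023.25 ng/mL·hr
oral tablet tail: 107.8/0.182 = 592.308; AUC_ev,0→∞ = 2023.25 + 592.308 = 2615.558 ng/mL·hr
F = (AUC_ev/D_ev)/(AUC_iv/D_iv) = (2615.558/500)/(8553.281/200) = 5.231116/42.766405 = 0.1223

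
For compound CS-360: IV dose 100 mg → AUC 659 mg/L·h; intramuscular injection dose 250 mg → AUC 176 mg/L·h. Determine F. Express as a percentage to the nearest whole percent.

F = (AUC_ev / D_ev) / (AUC_iv / D_iv)
  = (176/250) / (659/100)
  = 0.704 / 6.59 = 0.1068
  = 10.68%

F = 11%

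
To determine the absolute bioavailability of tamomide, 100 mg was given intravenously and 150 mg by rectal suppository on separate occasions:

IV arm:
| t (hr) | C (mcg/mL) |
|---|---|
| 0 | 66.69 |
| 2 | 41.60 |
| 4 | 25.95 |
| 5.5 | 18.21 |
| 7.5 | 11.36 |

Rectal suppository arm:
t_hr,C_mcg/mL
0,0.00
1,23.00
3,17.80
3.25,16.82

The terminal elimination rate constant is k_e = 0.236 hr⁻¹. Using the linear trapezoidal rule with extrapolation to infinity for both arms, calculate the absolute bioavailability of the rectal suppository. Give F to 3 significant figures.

Trapezoidal AUC_0→7.5 (IV):
  [0→2]: (66.69+41.60)/2 × 2 = 108.29
  [2→4]: (41.60+25.95)/2 × 2 = 67.55
  [4→5.5]: (25.95+18.21)/2 × 1.5 = 33.12
  [5.5→7.5]: (18.21+11.36)/2 × 2 = 29.57
  Sum = 238.53 mcg/mL·hr
IV tail: 11.36/0.236 = 48.136; AUC_iv,0→∞ = 238.53 + 48.136 = 286.666 mcg/mL·hr
Trapezoidal AUC_0→3.25 (rectal suppository):
  [0→1]: (0.00+23.00)/2 × 1 = 11.5
  [1→3]: (23.00+17.80)/2 × 2 = 40.8
  [3→3.25]: (17.80+16.82)/2 × 0.25 = 4.3275
  Sum = 56.6275 mcg/mL·hr
rectal suppository tail: 16.82/0.236 = 71.271; AUC_ev,0→∞ = 56.6275 + 71.271 = 127.8985 mcg/mL·hr
F = (AUC_ev/D_ev)/(AUC_iv/D_iv) = (127.8985/150)/(286.666/100) = 0.852657/2.86666 = 0.2974

F = 0.297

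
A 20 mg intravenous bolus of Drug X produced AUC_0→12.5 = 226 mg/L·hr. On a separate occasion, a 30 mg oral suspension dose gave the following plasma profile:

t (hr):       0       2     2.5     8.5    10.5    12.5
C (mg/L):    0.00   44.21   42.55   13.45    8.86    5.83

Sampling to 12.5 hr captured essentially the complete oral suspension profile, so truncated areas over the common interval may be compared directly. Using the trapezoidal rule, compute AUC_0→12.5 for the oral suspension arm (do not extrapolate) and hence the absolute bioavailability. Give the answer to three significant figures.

F = 0.799

Trapezoidal AUC_0→12.5 (oral suspension):
  [0→2]: (0.00+44.21)/2 × 2 = 44.21
  [2→2.5]: (44.21+42.55)/2 × 0.5 = 21.69
  [2.5→8.5]: (42.55+13.45)/2 × 6 = 168.0
  [8.5→10.5]: (13.45+8.86)/2 × 2 = 22.31
  [10.5→12.5]: (8.86+5.83)/2 × 2 = 14.69
  Sum = 270.9 mg/L·hr
F = (AUC_ev/D_ev)/(AUC_iv/D_iv) = (270.9/30)/(226/20) = 9.03/11.3 = 0.7991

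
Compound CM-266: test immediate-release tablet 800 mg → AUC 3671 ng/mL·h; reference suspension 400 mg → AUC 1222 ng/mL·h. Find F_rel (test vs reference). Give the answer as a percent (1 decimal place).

F_rel = (AUC_test/D_test) / (AUC_ref/D_ref)
      = (3671/800) / (1222/400)
      = 4.58875 / 3.055 = 1.5020 = 150.20%

F_rel = 150.2%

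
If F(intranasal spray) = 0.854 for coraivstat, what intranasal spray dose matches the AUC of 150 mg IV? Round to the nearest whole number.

D_intranasal = 176 mg

For equal systemic exposure: F × D_ev = D_iv
D_ev = D_iv / F = 150 / 0.854 = 175.644 mg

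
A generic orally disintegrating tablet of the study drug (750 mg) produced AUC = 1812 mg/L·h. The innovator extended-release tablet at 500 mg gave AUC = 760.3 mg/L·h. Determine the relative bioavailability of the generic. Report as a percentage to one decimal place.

F_rel = (AUC_test/D_test) / (AUC_ref/D_ref)
      = (1812/750) / (760.3/500)
      = 2.416 / 1.5206 = 1.5888 = 158.88%

F_rel = 158.9%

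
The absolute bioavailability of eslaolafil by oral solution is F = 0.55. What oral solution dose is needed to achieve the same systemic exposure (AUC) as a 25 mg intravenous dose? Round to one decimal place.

D_oral = 45.5 mg

For equal systemic exposure: F × D_ev = D_iv
D_ev = D_iv / F = 25 / 0.55 = 45.4545 mg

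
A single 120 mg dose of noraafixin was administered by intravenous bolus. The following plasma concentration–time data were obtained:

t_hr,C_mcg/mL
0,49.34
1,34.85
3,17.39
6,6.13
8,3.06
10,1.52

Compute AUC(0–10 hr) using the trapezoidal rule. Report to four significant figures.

AUC = 143.4 mcg/mL·hr

Trapezoidal AUC_0→10:
  [0→1]: (49.34+34.85)/2 × 1 = 42.095
  [1→3]: (34.85+17.39)/2 × 2 = 52.24
  [3→6]: (17.39+6.13)/2 × 3 = 35.28
  [6→8]: (6.13+3.06)/2 × 2 = 9.19
  [8→10]: (3.06+1.52)/2 × 2 = 4.58
  Sum = 143.385 mcg/mL·hr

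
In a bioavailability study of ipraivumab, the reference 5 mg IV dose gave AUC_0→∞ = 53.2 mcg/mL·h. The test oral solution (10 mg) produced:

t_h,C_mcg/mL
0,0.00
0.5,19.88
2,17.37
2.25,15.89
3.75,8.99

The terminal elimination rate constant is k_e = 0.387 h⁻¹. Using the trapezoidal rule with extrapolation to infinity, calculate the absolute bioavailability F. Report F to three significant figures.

F = 0.742

Trapezoidal AUC_0→3.75 (oral solution):
  [0→0.5]: (0.00+19.88)/2 × 0.5 = 4.97
  [0.5→2]: (19.88+17.37)/2 × 1.5 = 27.9375
  [2→2.25]: (17.37+15.89)/2 × 0.25 = 4.1575
  [2.25→3.75]: (15.89+8.99)/2 × 1.5 = 18.66
  Sum = 55.725 mcg/mL·h
Tail: C_last/k_e = 8.99/0.387 = 23.230
AUC_0→∞ (oral solution) = 55.725 + 23.230 = 78.955 mcg/mL·h
F = (AUC_ev/D_ev)/(AUC_iv/D_iv) = (78.955/10)/(53.2/5) = 7.8955/10.64 = 0.7421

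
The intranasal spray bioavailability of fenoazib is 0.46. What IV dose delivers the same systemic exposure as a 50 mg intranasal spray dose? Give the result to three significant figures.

Systemic exposure from an extravascular dose = F × D_ev, so the equivalent IV dose is F × D_ev.
D_iv = F × D_ev = 0.46 × 50 = 23 mg

D_iv = 23.0 mg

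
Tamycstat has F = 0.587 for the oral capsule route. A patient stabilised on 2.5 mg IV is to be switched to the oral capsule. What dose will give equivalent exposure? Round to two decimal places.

For equal systemic exposure: F × D_ev = D_iv
D_ev = D_iv / F = 2.5 / 0.587 = 4.25894 mg

D_oral = 4.26 mg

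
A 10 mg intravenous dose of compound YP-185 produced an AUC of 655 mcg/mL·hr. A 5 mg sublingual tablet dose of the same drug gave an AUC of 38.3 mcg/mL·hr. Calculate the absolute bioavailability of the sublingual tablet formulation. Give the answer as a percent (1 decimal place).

F = (AUC_ev / D_ev) / (AUC_iv / D_iv)
  = (38.3/5) / (655/10)
  = 7.66 / 65.5 = 0.1169
  = 11.69%

F = 11.7%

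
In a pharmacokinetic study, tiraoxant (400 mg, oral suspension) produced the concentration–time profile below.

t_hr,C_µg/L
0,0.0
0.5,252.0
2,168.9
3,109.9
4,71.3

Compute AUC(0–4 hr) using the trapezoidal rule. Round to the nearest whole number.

Trapezoidal AUC_0→4:
  [0→0.5]: (0.0+252.0)/2 × 0.5 = 63.0
  [0.5→2]: (252.0+168.9)/2 × 1.5 = 315.675
  [2→3]: (168.9+109.9)/2 × 1 = 139.4
  [3→4]: (109.9+71.3)/2 × 1 = 90.6
  Sum = 608.675 µg/L·hr

AUC = 609 µg/L·hr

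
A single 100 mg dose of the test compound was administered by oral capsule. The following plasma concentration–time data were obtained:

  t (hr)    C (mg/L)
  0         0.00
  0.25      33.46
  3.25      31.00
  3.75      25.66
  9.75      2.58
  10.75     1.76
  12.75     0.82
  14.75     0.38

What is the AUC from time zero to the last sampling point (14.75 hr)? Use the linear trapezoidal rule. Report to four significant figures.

Trapezoidal AUC_0→14.75:
  [0→0.25]: (0.00+33.46)/2 × 0.25 = 4.1825
  [0.25→3.25]: (33.46+31.00)/2 × 3 = 96.69
  [3.25→3.75]: (31.00+25.66)/2 × 0.5 = 14.165
  [3.75→9.75]: (25.66+2.58)/2 × 6 = 84.72
  [9.75→10.75]: (2.58+1.76)/2 × 1 = 2.17
  [10.75→12.75]: (1.76+0.82)/2 × 2 = 2.58
  [12.75→14.75]: (0.82+0.38)/2 × 2 = 1.2
  Sum = 205.7075 mg/L·hr

AUC = 205.7 mg/L·hr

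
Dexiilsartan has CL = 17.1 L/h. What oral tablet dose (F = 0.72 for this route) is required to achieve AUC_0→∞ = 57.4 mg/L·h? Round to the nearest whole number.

Dose = CL × AUC_0→∞ / F
     = 17.1 × 57.4 / 0.72 = 1363.25 mg

Dose = 1363 mg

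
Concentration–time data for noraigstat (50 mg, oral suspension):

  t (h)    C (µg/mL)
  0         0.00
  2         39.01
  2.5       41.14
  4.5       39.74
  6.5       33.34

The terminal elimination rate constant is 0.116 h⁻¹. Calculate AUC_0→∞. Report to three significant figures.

Trapezoidal AUC_0→6.5:
  [0→2]: (0.00+39.01)/2 × 2 = 39.01
  [2→2.5]: (39.01+41.14)/2 × 0.5 = 20.0375
  [2.5→4.5]: (41.14+39.74)/2 × 2 = 80.88
  [4.5→6.5]: (39.74+33.34)/2 × 2 = 73.08
  Sum = 213.0075 µg/mL·h
Extrapolated tail: C_last / k_e = 33.34 / 0.116 = 287.414
AUC_0→∞ = 213.0075 + 287.414 = 500.4215 µg/mL·h

AUC = 500 µg/mL·h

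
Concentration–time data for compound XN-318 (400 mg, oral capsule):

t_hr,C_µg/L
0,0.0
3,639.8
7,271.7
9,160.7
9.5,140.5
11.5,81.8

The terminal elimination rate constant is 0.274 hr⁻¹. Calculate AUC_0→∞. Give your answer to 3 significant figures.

AUC = 3810 µg/L·hr

Trapezoidal AUC_0→11.5:
  [0→3]: (0.0+639.8)/2 × 3 = 959.7
  [3→7]: (639.8+271.7)/2 × 4 = 1823.0
  [7→9]: (271.7+160.7)/2 × 2 = 432.4
  [9→9.5]: (160.7+140.5)/2 × 0.5 = 75.3
  [9.5→11.5]: (140.5+81.8)/2 × 2 = 222.3
  Sum = 3512.7 µg/L·hr
Extrapolated tail: C_last / k_e = 81.8 / 0.274 = 298.540
AUC_0→∞ = 3512.7 + 298.540 = 3811.24 µg/L·hr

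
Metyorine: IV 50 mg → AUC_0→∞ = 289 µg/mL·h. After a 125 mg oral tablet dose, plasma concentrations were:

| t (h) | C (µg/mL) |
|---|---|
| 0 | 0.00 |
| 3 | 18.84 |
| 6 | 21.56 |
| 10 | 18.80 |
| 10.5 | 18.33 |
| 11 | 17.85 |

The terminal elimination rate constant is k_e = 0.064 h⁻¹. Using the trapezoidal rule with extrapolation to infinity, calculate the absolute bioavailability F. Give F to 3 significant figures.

F = 0.646

Trapezoidal AUC_0→11 (oral tablet):
  [0→3]: (0.00+18.84)/2 × 3 = 28.26
  [3→6]: (18.84+21.56)/2 × 3 = 60.6
  [6→10]: (21.56+18.80)/2 × 4 = 80.72
  [10→10.5]: (18.80+18.33)/2 × 0.5 = 9.2825
  [10.5→11]: (18.33+17.85)/2 × 0.5 = 9.045
  Sum = 187.9075 µg/mL·h
Tail: C_last/k_e = 17.85/0.064 = 278.906
AUC_0→∞ (oral tablet) = 187.9075 + 278.906 = 466.8135 µg/mL·h
F = (AUC_ev/D_ev)/(AUC_iv/D_iv) = (466.8135/125)/(289/50) = 3.734508/5.78 = 0.6461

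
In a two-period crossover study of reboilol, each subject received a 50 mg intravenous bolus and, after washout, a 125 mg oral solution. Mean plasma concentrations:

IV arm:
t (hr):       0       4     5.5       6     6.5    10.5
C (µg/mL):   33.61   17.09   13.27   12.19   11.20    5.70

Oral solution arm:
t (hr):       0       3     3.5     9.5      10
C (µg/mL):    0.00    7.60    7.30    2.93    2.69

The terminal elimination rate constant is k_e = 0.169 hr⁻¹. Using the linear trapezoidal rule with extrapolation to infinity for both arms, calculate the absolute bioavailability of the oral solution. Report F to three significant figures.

F = 0.124

Trapezoidal AUC_0→10.5 (IV):
  [0→4]: (33.61+17.09)/2 × 4 = 101.4
  [4→5.5]: (17.09+13.27)/2 × 1.5 = 22.77
  [5.5→6]: (13.27+12.19)/2 × 0.5 = 6.365
  [6→6.5]: (12.19+11.20)/2 × 0.5 = 5.8475
  [6.5→10.5]: (11.20+5.70)/2 × 4 = 33.8
  Sum = 170.1825 µg/mL·hr
IV tail: 5.70/0.169 = 33.728; AUC_iv,0→∞ = 170.1825 + 33.728 = 203.9105 µg/mL·hr
Trapezoidal AUC_0→10 (oral solution):
  [0→3]: (0.00+7.60)/2 × 3 = 11.4
  [3→3.5]: (7.60+7.30)/2 × 0.5 = 3.725
  [3.5→9.5]: (7.30+2.93)/2 × 6 = 30.69
  [9.5→10]: (2.93+2.69)/2 × 0.5 = 1.405
  Sum = 47.22 µg/mL·hr
oral solution tail: 2.69/0.169 = 15.917; AUC_ev,0→∞ = 47.22 + 15.917 = 63.137 µg/mL·hr
F = (AUC_ev/D_ev)/(AUC_iv/D_iv) = (63.137/125)/(203.9105/50) = 0.505096/4.07821 = 0.1239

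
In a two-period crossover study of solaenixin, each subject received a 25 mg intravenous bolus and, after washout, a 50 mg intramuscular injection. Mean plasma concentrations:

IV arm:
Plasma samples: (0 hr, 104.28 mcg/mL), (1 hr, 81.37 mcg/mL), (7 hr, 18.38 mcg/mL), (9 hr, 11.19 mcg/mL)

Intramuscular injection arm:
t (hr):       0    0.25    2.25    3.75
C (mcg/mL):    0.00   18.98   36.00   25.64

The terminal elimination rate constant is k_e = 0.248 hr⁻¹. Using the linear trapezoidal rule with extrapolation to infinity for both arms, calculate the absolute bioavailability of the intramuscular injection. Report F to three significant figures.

F = 0.222

Trapezoidal AUC_0→9 (IV):
  [0→1]: (104.28+81.37)/2 × 1 = 92.825
  [1→7]: (81.37+18.38)/2 × 6 = 299.25
  [7→9]: (18.38+11.19)/2 × 2 = 29.57
  Sum = 421.645 mcg/mL·hr
IV tail: 11.19/0.248 = 45.121; AUC_iv,0→∞ = 421.645 + 45.121 = 466.766 mcg/mL·hr
Trapezoidal AUC_0→3.75 (intramuscular injection):
  [0→0.25]: (0.00+18.98)/2 × 0.25 = 2.3725
  [0.25→2.25]: (18.98+36.00)/2 × 2 = 54.98
  [2.25→3.75]: (36.00+25.64)/2 × 1.5 = 46.23
  Sum = 103.5825 mcg/mL·hr
intramuscular injection tail: 25.64/0.248 = 103.387; AUC_ev,0→∞ = 103.5825 + 103.387 = 206.9695 mcg/mL·hr
F = (AUC_ev/D_ev)/(AUC_iv/D_iv) = (206.9695/50)/(466.766/25) = 4.13939/18.67064 = 0.2217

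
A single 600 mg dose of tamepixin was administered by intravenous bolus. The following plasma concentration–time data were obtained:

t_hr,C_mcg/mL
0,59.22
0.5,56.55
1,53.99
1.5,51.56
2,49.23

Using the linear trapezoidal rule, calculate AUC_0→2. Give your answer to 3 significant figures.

Trapezoidal AUC_0→2:
  [0→0.5]: (59.22+56.55)/2 × 0.5 = 28.9425
  [0.5→1]: (56.55+53.99)/2 × 0.5 = 27.635
  [1→1.5]: (53.99+51.56)/2 × 0.5 = 26.3875
  [1.5→2]: (51.56+49.23)/2 × 0.5 = 25.1975
  Sum = 108.1625 mcg/mL·hr

AUC = 108 mcg/mL·hr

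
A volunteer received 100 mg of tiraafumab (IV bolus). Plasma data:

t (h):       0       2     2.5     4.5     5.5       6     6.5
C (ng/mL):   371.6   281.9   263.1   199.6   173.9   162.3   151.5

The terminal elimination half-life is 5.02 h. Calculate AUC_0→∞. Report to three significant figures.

AUC = 2700 ng/mL·h

Trapezoidal AUC_0→6.5:
  [0→2]: (371.6+281.9)/2 × 2 = 653.5
  [2→2.5]: (281.9+263.1)/2 × 0.5 = 136.25
  [2.5→4.5]: (263.1+199.6)/2 × 2 = 462.7
  [4.5→5.5]: (199.6+173.9)/2 × 1 = 186.75
  [5.5→6]: (173.9+162.3)/2 × 0.5 = 84.05
  [6→6.5]: (162.3+151.5)/2 × 0.5 = 78.45
  Sum = 1601.7 ng/mL·h
k_e = ln2 / t½ = 0.693147 / 5.02 = 0.1381 h^-1
Extrapolated tail: C_last / k_e = 151.5 / 0.1381 = 1097.031
AUC_0→∞ = 1601.7 + 1097.031 = 2698.731 ng/mL·h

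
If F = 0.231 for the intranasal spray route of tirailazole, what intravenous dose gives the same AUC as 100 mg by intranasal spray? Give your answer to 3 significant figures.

D_iv = 23.1 mg

Systemic exposure from an extravascular dose = F × D_ev, so the equivalent IV dose is F × D_ev.
D_iv = F × D_ev = 0.231 × 100 = 23.1 mg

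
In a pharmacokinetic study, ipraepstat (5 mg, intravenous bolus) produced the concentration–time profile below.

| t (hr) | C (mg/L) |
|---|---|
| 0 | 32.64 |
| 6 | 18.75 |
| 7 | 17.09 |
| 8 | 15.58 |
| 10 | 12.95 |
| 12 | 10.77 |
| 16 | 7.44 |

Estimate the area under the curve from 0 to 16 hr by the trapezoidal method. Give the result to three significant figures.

AUC = 277 mg/L·hr

Trapezoidal AUC_0→16:
  [0→6]: (32.64+18.75)/2 × 6 = 154.17
  [6→7]: (18.75+17.09)/2 × 1 = 17.92
  [7→8]: (17.09+15.58)/2 × 1 = 16.335
  [8→10]: (15.58+12.95)/2 × 2 = 28.53
  [10→12]: (12.95+10.77)/2 × 2 = 23.72
  [12→16]: (10.77+7.44)/2 × 4 = 36.42
  Sum = 277.095 mg/L·hr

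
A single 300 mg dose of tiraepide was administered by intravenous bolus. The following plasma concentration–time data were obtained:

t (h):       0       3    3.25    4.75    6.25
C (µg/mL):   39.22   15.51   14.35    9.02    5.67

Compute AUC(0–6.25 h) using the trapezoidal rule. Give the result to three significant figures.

AUC = 114 µg/mL·h

Trapezoidal AUC_0→6.25:
  [0→3]: (39.22+15.51)/2 × 3 = 82.095
  [3→3.25]: (15.51+14.35)/2 × 0.25 = 3.7325
  [3.25→4.75]: (14.35+9.02)/2 × 1.5 = 17.5275
  [4.75→6.25]: (9.02+5.67)/2 × 1.5 = 11.0175
  Sum = 114.3725 µg/mL·h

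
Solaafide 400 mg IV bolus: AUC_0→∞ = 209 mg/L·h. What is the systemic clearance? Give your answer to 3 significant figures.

CL = Dose_iv / AUC_0→∞
   = 400 / 209 = 1.91388 L/h

CL = 1.91 L/h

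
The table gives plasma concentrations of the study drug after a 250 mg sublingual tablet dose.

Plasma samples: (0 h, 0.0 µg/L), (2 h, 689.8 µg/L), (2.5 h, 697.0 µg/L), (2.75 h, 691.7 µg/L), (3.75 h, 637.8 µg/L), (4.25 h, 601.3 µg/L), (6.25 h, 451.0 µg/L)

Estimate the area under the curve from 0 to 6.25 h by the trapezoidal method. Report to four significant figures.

AUC = 3237 µg/L·h

Trapezoidal AUC_0→6.25:
  [0→2]: (0.0+689.8)/2 × 2 = 689.8
  [2→2.5]: (689.8+697.0)/2 × 0.5 = 346.7
  [2.5→2.75]: (697.0+691.7)/2 × 0.25 = 173.5875
  [2.75→3.75]: (691.7+637.8)/2 × 1 = 664.75
  [3.75→4.25]: (637.8+601.3)/2 × 0.5 = 309.775
  [4.25→6.25]: (601.3+451.0)/2 × 2 = 1052.3
  Sum = 3236.9125 µg/L·h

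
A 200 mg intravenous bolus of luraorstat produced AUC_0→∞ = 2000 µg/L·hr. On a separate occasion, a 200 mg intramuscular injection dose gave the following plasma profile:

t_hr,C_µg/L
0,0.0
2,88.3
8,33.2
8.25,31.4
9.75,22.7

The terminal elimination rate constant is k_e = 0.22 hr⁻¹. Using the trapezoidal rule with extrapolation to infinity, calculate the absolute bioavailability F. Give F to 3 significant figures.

F = 0.302

Trapezoidal AUC_0→9.75 (intramuscular injection):
  [0→2]: (0.0+88.3)/2 × 2 = 88.3
  [2→8]: (88.3+33.2)/2 × 6 = 364.5
  [8→8.25]: (33.2+31.4)/2 × 0.25 = 8.075
  [8.25→9.75]: (31.4+22.7)/2 × 1.5 = 40.575
  Sum = 501.45 µg/L·hr
Tail: C_last/k_e = 22.7/0.22 = 103.182
AUC_0→∞ (intramuscular injection) = 501.45 + 103.182 = 604.632 µg/L·hr
F = (AUC_ev/D_ev)/(AUC_iv/D_iv) = (604.632/200)/(2000/200) = 3.02316/10 = 0.3023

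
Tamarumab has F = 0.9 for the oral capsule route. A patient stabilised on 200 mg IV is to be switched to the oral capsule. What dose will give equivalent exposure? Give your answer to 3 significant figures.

For equal systemic exposure: F × D_ev = D_iv
D_ev = D_iv / F = 200 / 0.9 = 222.222 mg

D_oral = 222 mg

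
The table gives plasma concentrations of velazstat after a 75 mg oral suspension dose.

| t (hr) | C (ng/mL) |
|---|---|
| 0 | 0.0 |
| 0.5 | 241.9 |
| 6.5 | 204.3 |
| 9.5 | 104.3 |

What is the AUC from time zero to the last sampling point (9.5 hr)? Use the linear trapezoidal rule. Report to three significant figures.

AUC = 1860 ng/mL·hr

Trapezoidal AUC_0→9.5:
  [0→0.5]: (0.0+241.9)/2 × 0.5 = 60.475
  [0.5→6.5]: (241.9+204.3)/2 × 6 = 1338.6
  [6.5→9.5]: (204.3+104.3)/2 × 3 = 462.9
  Sum = 1861.975 ng/mL·hr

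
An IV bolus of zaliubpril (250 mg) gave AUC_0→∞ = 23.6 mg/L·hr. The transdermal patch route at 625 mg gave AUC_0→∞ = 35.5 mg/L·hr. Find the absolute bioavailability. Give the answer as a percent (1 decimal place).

F = 60.2%

F = (AUC_ev / D_ev) / (AUC_iv / D_iv)
  = (35.5/625) / (23.6/250)
  = 0.0568 / 0.0944 = 0.6017
  = 60.17%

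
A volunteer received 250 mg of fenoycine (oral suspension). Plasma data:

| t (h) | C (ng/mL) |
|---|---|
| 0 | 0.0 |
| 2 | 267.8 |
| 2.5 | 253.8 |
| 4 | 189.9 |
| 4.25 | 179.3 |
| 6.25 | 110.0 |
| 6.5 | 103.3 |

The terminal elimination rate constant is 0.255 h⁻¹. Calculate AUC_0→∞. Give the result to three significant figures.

AUC = 1500 ng/mL·h

Trapezoidal AUC_0→6.5:
  [0→2]: (0.0+267.8)/2 × 2 = 267.8
  [2→2.5]: (267.8+253.8)/2 × 0.5 = 130.4
  [2.5→4]: (253.8+189.9)/2 × 1.5 = 332.775
  [4→4.25]: (189.9+179.3)/2 × 0.25 = 46.15
  [4.25→6.25]: (179.3+110.0)/2 × 2 = 289.3
  [6.25→6.5]: (110.0+103.3)/2 × 0.25 = 26.6625
  Sum = 1093.0875 ng/mL·h
Extrapolated tail: C_last / k_e = 103.3 / 0.255 = 405.098
AUC_0→∞ = 1093.0875 + 405.098 = 1498.1855 ng/mL·h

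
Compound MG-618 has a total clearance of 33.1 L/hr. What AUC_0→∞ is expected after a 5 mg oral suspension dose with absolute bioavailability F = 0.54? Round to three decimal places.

AUC_0→∞ = F × Dose / CL
        = 0.54 × 5 / 33.1 = 0.081571 mg/L·hr

AUC = 0.082 mg/L·hr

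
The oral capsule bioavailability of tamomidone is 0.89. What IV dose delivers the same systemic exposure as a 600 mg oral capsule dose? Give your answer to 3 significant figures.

D_iv = 534 mg

Systemic exposure from an extravascular dose = F × D_ev, so the equivalent IV dose is F × D_ev.
D_iv = F × D_ev = 0.89 × 600 = 534 mg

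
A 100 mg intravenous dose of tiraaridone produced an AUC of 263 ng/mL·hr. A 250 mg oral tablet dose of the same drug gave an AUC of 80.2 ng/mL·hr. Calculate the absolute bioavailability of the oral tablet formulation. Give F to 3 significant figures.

F = 0.122

F = (AUC_ev / D_ev) / (AUC_iv / D_iv)
  = (80.2/250) / (263/100)
  = 0.3208 / 2.63 = 0.1220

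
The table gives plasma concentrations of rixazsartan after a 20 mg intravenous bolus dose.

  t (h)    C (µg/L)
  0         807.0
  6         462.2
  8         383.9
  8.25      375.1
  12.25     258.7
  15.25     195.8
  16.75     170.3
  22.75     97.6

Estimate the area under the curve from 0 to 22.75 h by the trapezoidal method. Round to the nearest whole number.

Trapezoidal AUC_0→22.75:
  [0→6]: (807.0+462.2)/2 × 6 = 3807.6
  [6→8]: (462.2+383.9)/2 × 2 = 846.1
  [8→8.25]: (383.9+375.1)/2 × 0.25 = 94.875
  [8.25→12.25]: (375.1+258.7)/2 × 4 = 1267.6
  [12.25→15.25]: (258.7+195.8)/2 × 3 = 681.75
  [15.25→16.75]: (195.8+170.3)/2 × 1.5 = 274.575
  [16.75→22.75]: (170.3+97.6)/2 × 6 = 803.7
  Sum = 7776.2 µg/L·h

AUC = 7776 µg/L·h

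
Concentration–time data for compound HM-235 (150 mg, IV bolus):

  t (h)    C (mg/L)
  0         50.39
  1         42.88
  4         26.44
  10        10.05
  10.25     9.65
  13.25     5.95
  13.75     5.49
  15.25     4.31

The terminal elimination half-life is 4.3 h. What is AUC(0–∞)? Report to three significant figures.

AUC = 323 mg/L·h

Trapezoidal AUC_0→15.25:
  [0→1]: (50.39+42.88)/2 × 1 = 46.635
  [1→4]: (42.88+26.44)/2 × 3 = 103.98
  [4→10]: (26.44+10.05)/2 × 6 = 109.47
  [10→10.25]: (10.05+9.65)/2 × 0.25 = 2.4625
  [10.25→13.25]: (9.65+5.95)/2 × 3 = 23.4
  [13.25→13.75]: (5.95+5.49)/2 × 0.5 = 2.86
  [13.75→15.25]: (5.49+4.31)/2 × 1.5 = 7.35
  Sum = 296.1575 mg/L·h
k_e = ln2 / t½ = 0.693147 / 4.3 = 0.1612 h^-1
Extrapolated tail: C_last / k_e = 4.31 / 0.1612 = 26.737
AUC_0→∞ = 296.1575 + 26.737 = 322.8945 mg/L·h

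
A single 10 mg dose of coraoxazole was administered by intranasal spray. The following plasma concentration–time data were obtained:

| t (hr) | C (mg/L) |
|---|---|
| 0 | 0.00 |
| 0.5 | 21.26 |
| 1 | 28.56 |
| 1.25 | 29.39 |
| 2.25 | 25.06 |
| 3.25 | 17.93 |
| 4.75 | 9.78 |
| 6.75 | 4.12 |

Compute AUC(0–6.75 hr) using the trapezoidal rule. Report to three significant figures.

AUC = 108 mg/L·hr

Trapezoidal AUC_0→6.75:
  [0→0.5]: (0.00+21.26)/2 × 0.5 = 5.315
  [0.5→1]: (21.26+28.56)/2 × 0.5 = 12.455
  [1→1.25]: (28.56+29.39)/2 × 0.25 = 7.24375
  [1.25→2.25]: (29.39+25.06)/2 × 1 = 27.225
  [2.25→3.25]: (25.06+17.93)/2 × 1 = 21.495
  [3.25→4.75]: (17.93+9.78)/2 × 1.5 = 20.7825
  [4.75→6.75]: (9.78+4.12)/2 × 2 = 13.9
  Sum = 108.41625 mg/L·hr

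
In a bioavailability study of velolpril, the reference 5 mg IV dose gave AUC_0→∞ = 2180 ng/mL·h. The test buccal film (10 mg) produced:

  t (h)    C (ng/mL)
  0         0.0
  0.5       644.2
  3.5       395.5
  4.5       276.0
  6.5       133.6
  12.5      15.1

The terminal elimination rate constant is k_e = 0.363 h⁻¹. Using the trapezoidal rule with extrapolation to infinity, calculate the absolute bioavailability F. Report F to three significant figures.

Trapezoidal AUC_0→12.5 (buccal film):
  [0→0.5]: (0.0+644.2)/2 × 0.5 = 161.05
  [0.5→3.5]: (644.2+395.5)/2 × 3 = 1559.55
  [3.5→4.5]: (395.5+276.0)/2 × 1 = 335.75
  [4.5→6.5]: (276.0+133.6)/2 × 2 = 409.6
  [6.5→12.5]: (133.6+15.1)/2 × 6 = 446.1
  Sum = 2912.05 ng/mL·h
Tail: C_last/k_e = 15.1/0.363 = 41.598
AUC_0→∞ (buccal film) = 2912.05 + 41.598 = 2953.648 ng/mL·h
F = (AUC_ev/D_ev)/(AUC_iv/D_iv) = (2953.648/10)/(2180/5) = 295.3648/436 = 0.6774

F = 0.677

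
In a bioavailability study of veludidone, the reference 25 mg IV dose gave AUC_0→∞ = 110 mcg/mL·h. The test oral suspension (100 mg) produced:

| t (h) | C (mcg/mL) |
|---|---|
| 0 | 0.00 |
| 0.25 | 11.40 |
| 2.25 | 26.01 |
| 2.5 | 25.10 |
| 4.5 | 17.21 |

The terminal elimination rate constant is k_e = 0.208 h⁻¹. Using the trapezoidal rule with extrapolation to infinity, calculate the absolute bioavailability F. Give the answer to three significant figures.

Trapezoidal AUC_0→4.5 (oral suspension):
  [0→0.25]: (0.00+11.40)/2 × 0.25 = 1.425
  [0.25→2.25]: (11.40+26.01)/2 × 2 = 37.41
  [2.25→2.5]: (26.01+25.10)/2 × 0.25 = 6.38875
  [2.5→4.5]: (25.10+17.21)/2 × 2 = 42.31
  Sum = 87.53375 mcg/mL·h
Tail: C_last/k_e = 17.21/0.208 = 82.740
AUC_0→∞ (oral suspension) = 87.53375 + 82.740 = 170.27375 mcg/mL·h
F = (AUC_ev/D_ev)/(AUC_iv/D_iv) = (170.27375/100)/(110/25) = 1.7027375/4.4 = 0.3870

F = 0.387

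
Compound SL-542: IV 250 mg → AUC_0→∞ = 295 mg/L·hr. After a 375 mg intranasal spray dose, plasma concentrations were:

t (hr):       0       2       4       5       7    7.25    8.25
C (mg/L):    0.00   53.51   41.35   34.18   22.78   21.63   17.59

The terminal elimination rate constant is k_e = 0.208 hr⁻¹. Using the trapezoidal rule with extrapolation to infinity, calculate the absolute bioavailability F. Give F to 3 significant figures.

Trapezoidal AUC_0→8.25 (intranasal spray):
  [0→2]: (0.00+53.51)/2 × 2 = 53.51
  [2→4]: (53.51+41.35)/2 × 2 = 94.86
  [4→5]: (41.35+34.18)/2 × 1 = 37.765
  [5→7]: (34.18+22.78)/2 × 2 = 56.96
  [7→7.25]: (22.78+21.63)/2 × 0.25 = 5.55125
  [7.25→8.25]: (21.63+17.59)/2 × 1 = 19.61
  Sum = 268.25625 mg/L·hr
Tail: C_last/k_e = 17.59/0.208 = 84.567
AUC_0→∞ (intranasal spray) = 268.25625 + 84.567 = 352.82325 mg/L·hr
F = (AUC_ev/D_ev)/(AUC_iv/D_iv) = (352.82325/375)/(295/250) = 0.940862/1.18 = 0.7973

F = 0.797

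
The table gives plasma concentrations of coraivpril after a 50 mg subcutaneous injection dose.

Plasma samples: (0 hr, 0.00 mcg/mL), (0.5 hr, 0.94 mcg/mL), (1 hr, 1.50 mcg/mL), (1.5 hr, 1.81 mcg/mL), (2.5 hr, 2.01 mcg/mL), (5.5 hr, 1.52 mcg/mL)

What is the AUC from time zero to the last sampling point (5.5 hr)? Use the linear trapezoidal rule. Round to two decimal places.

AUC = 8.88 mcg/mL·hr

Trapezoidal AUC_0→5.5:
  [0→0.5]: (0.00+0.94)/2 × 0.5 = 0.235
  [0.5→1]: (0.94+1.50)/2 × 0.5 = 0.61
  [1→1.5]: (1.50+1.81)/2 × 0.5 = 0.8275
  [1.5→2.5]: (1.81+2.01)/2 × 1 = 1.91
  [2.5→5.5]: (2.01+1.52)/2 × 3 = 5.295
  Sum = 8.8775 mcg/mL·hr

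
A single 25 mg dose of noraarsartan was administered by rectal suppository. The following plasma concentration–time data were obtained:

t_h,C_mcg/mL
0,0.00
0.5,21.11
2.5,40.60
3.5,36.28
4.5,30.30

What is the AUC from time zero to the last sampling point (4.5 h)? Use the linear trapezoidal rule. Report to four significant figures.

Trapezoidal AUC_0→4.5:
  [0→0.5]: (0.00+21.11)/2 × 0.5 = 5.2775
  [0.5→2.5]: (21.11+40.60)/2 × 2 = 61.71
  [2.5→3.5]: (40.60+36.28)/2 × 1 = 38.44
  [3.5→4.5]: (36.28+30.30)/2 × 1 = 33.29
  Sum = 138.7175 mcg/mL·h

AUC = 138.7 mcg/mL·h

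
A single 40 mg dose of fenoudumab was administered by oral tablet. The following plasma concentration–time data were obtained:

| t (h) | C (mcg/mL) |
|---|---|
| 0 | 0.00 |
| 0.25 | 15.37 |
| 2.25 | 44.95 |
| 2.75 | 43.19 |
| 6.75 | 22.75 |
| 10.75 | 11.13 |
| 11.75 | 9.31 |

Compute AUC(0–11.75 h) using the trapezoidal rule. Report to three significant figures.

Trapezoidal AUC_0→11.75:
  [0→0.25]: (0.00+15.37)/2 × 0.25 = 1.92125
  [0.25→2.25]: (15.37+44.95)/2 × 2 = 60.32
  [2.25→2.75]: (44.95+43.19)/2 × 0.5 = 22.035
  [2.75→6.75]: (43.19+22.75)/2 × 4 = 131.88
  [6.75→10.75]: (22.75+11.13)/2 × 4 = 67.76
  [10.75→11.75]: (11.13+9.31)/2 × 1 = 10.22
  Sum = 294.13625 mcg/mL·h

AUC = 294 mcg/mL·h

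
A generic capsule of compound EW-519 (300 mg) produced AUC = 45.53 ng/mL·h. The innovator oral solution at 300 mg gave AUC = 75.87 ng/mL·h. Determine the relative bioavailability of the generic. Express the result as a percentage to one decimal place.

F_rel = (AUC_test/D_test) / (AUC_ref/D_ref)
      = (45.53/300) / (75.87/300)
      = 0.151767 / 0.2529 = 0.6001 = 60.01%

F_rel = 60.0%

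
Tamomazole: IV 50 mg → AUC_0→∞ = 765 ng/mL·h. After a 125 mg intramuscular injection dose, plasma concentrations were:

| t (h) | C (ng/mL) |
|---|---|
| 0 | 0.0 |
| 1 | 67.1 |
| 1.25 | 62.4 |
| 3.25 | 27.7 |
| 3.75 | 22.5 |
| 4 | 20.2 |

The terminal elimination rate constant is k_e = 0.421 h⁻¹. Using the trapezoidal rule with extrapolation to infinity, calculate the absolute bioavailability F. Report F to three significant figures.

F = 0.108

Trapezoidal AUC_0→4 (intramuscular injection):
  [0→1]: (0.0+67.1)/2 × 1 = 33.55
  [1→1.25]: (67.1+62.4)/2 × 0.25 = 16.1875
  [1.25→3.25]: (62.4+27.7)/2 × 2 = 90.1
  [3.25→3.75]: (27.7+22.5)/2 × 0.5 = 12.55
  [3.75→4]: (22.5+20.2)/2 × 0.25 = 5.3375
  Sum = 157.725 ng/mL·h
Tail: C_last/k_e = 20.2/0.421 = 47.981
AUC_0→∞ (intramuscular injection) = 157.725 + 47.981 = 205.706 ng/mL·h
F = (AUC_ev/D_ev)/(AUC_iv/D_iv) = (205.706/125)/(765/50) = 1.645648/15.3 = 0.1076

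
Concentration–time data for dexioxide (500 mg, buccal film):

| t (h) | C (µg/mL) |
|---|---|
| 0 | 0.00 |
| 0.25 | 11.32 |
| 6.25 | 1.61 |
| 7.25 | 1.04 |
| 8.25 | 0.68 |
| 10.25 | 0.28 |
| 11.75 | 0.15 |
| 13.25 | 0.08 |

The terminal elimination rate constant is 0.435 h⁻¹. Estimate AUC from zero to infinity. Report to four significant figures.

AUC = 44.03 µg/mL·h

Trapezoidal AUC_0→13.25:
  [0→0.25]: (0.00+11.32)/2 × 0.25 = 1.415
  [0.25→6.25]: (11.32+1.61)/2 × 6 = 38.79
  [6.25→7.25]: (1.61+1.04)/2 × 1 = 1.325
  [7.25→8.25]: (1.04+0.68)/2 × 1 = 0.86
  [8.25→10.25]: (0.68+0.28)/2 × 2 = 0.96
  [10.25→11.75]: (0.28+0.15)/2 × 1.5 = 0.3225
  [11.75→13.25]: (0.15+0.08)/2 × 1.5 = 0.1725
  Sum = 43.845 µg/mL·h
Extrapolated tail: C_last / k_e = 0.08 / 0.435 = 0.184
AUC_0→∞ = 43.845 + 0.184 = 44.029 µg/mL·h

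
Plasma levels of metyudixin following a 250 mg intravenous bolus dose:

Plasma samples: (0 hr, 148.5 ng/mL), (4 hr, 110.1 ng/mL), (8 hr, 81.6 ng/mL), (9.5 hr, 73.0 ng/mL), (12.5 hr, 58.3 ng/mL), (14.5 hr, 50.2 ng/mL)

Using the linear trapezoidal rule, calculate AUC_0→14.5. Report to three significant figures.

Trapezoidal AUC_0→14.5:
  [0→4]: (148.5+110.1)/2 × 4 = 517.2
  [4→8]: (110.1+81.6)/2 × 4 = 383.4
  [8→9.5]: (81.6+73.0)/2 × 1.5 = 115.95
  [9.5→12.5]: (73.0+58.3)/2 × 3 = 196.95
  [12.5→14.5]: (58.3+50.2)/2 × 2 = 108.5
  Sum = 1322.0 ng/mL·hr

AUC = 1320 ng/mL·hr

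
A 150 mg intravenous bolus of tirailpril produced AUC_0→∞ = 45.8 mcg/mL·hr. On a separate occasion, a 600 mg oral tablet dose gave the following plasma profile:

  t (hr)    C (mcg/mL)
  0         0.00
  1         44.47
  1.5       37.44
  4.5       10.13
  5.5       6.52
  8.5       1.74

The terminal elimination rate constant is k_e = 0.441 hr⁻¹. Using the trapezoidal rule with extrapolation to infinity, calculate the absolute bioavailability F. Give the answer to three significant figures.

Trapezoidal AUC_0→8.5 (oral tablet):
  [0→1]: (0.00+44.47)/2 × 1 = 22.235
  [1→1.5]: (44.47+37.44)/2 × 0.5 = 20.4775
  [1.5→4.5]: (37.44+10.13)/2 × 3 = 71.355
  [4.5→5.5]: (10.13+6.52)/2 × 1 = 8.325
  [5.5→8.5]: (6.52+1.74)/2 × 3 = 12.39
  Sum = 134.7825 mcg/mL·hr
Tail: C_last/k_e = 1.74/0.441 = 3.946
AUC_0→∞ (oral tablet) = 134.7825 + 3.946 = 138.7285 mcg/mL·hr
F = (AUC_ev/D_ev)/(AUC_iv/D_iv) = (138.7285/600)/(45.8/150) = 0.231214/0.305333 = 0.7573

F = 0.757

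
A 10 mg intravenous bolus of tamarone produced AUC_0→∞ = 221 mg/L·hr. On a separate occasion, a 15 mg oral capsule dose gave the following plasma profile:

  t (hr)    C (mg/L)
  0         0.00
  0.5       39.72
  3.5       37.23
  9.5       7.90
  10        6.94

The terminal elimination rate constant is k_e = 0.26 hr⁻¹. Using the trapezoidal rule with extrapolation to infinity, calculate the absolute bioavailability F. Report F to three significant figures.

F = 0.878

Trapezoidal AUC_0→10 (oral capsule):
  [0→0.5]: (0.00+39.72)/2 × 0.5 = 9.93
  [0.5→3.5]: (39.72+37.23)/2 × 3 = 115.425
  [3.5→9.5]: (37.23+7.90)/2 × 6 = 135.39
  [9.5→10]: (7.90+6.94)/2 × 0.5 = 3.71
  Sum = 264.455 mg/L·hr
Tail: C_last/k_e = 6.94/0.26 = 26.692
AUC_0→∞ (oral capsule) = 264.455 + 26.692 = 291.147 mg/L·hr
F = (AUC_ev/D_ev)/(AUC_iv/D_iv) = (291.147/15)/(221/10) = 19.4098/22.1 = 0.8783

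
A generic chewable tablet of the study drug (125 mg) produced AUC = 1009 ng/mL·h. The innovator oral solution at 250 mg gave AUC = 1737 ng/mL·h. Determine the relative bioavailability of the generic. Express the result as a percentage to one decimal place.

F_rel = (AUC_test/D_test) / (AUC_ref/D_ref)
      = (1009/125) / (1737/250)
      = 8.072 / 6.948 = 1.1618 = 116.18%

F_rel = 116.2%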